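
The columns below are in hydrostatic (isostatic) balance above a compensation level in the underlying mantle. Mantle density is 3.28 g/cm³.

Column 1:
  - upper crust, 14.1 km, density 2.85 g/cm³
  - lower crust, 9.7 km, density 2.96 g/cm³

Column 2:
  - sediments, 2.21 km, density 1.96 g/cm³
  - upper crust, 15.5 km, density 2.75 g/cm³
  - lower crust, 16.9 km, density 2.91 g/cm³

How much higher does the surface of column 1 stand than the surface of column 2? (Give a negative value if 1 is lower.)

−2.51 km

For any compensation level in the mantle, the mantle terms cancel and isostasy reduces to e = (Σt_1 − Σt_2) − (Σ(ρt)_1 − Σ(ρt)_2) / ρ_m.
Σt_1 = 23.8 km; Σt_2 = 34.61 km; Σ(ρt)_1 = 68.897; Σ(ρt)_2 = 96.1356 (in km·g/cm³).
e = (23.8 − 34.61) − (68.897 − 96.1356) / 3.28 = −2.51 km.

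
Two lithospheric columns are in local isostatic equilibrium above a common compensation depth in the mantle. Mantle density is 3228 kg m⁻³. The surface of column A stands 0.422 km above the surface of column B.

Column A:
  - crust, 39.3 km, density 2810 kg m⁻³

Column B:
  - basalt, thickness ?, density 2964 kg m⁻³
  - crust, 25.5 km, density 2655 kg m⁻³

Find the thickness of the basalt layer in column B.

Take the compensation level at the base of the deeper column (depth z_c below the surface of column A) and equate Σ ρ_i t_i down to z_c; mantle fills any gap and the z_c terms cancel.
Column A: 39.3×2810 + (z_c − 39.3)×3228
Column B: 0.422×0 + x×2964 + 25.5×2655 + (z_c − 0.422 − 25.5 − x)×3228
The z_c×3228 term appears on both sides and cancels. Collect the known terms of each column as K = Σ(ρt)_known − 3228 × (depth of known layers): K_A = 110433 − 3228×39.3 = −16427.4; K_B = 67702.5 − 3228×(0.422 + 25.5) = −15973.716.
Balance: K_A = K_B − x×(3228 − 2964), so x = (K_B − K_A)/(3228 − 2964) = 453.684/264 = 1.72 km.

1.72 km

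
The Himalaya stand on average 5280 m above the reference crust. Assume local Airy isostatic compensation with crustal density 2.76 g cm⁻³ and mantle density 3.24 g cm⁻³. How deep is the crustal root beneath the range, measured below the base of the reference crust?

30400 m

For local isostatic compensation: the weight of the topography is balanced by the buoyancy of the root, ρ_c h = (ρ_m − ρ_c) r.
r = h · ρ_c / (ρ_m − ρ_c) = 5280 m × 2.76 / (3.24 − 2.76) = 30400 m.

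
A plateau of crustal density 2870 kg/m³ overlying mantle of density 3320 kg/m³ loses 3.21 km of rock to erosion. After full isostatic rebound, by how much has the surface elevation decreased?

0.435 km

Rebound u = e ρ_c/ρ_m = 3.21 km × 2870/3320 = 2.775 km.
Net surface drop = e − u = 3.21 km − 2.775 km = e (ρ_m − ρ_c)/ρ_m = 0.435 km.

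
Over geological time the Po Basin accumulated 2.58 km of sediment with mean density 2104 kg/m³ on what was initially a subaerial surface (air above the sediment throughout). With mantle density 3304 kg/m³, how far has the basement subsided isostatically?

1.64 km

Subaerial load: s = t ρ_sed / ρ_m = 2.58 km × 2104/3304 = 1.64 km.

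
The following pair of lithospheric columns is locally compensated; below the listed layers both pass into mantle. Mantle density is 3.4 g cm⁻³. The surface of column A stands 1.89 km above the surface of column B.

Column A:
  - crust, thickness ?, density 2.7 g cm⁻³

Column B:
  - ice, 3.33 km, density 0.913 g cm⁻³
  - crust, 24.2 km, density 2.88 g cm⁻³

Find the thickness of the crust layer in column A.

39 km

Take the compensation level at the base of the deeper column (depth z_c below the surface of column A) and equate Σ ρ_i t_i down to z_c; mantle fills any gap and the z_c terms cancel.
Column A: x×2.7 + (z_c − 0 − x)×3.4
Column B: 1.89×0 + 3.33×0.913 + 24.2×2.88 + (z_c − 1.89 − 27.53)×3.4
The z_c×3.4 term appears on both sides and cancels. Collect the known terms of each column as K = Σ(ρt)_known − 3.4 × (depth of known layers): K_A = 0 − 3.4×0 = 0; K_B = 72.73629 − 3.4×(1.89 + 27.53) = −27.29171.
Balance: K_A − x×(3.4 − 2.7) = K_B, so x = (K_A − K_B)/(3.4 − 2.7) = 27.2917/0.7 = 39 km.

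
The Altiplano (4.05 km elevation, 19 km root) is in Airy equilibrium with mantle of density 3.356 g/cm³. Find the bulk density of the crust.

ρ_c h = (ρ_m − ρ_c) r → ρ_c (h + r) = ρ_m r → ρ_c = ρ_m r / (h + r).
ρ_c = 3.356 × 19 km / (4.05 km + 19 km) = 2.77 g/cm³.

2.77 g/cm³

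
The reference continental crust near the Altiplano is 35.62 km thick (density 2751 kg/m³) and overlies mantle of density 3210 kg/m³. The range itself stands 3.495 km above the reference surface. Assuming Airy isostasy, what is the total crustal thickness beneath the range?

Root depth r = h ρ_c / (ρ_m − ρ_c) = 3.495 km × 2751 / 459 = 20.95 km.
Total thickness = T + h + r = 35.62 km + 3.495 km + 20.95 km = 60.1 km.

60.1 km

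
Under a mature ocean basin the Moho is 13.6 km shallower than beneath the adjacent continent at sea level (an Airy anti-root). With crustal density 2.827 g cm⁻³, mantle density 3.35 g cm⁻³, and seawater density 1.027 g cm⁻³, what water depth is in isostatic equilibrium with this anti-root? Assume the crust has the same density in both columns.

Replacing a thickness d of crust by seawater at the top must be balanced by replacing crust with mantle at the base: d (ρ_c − ρ_w) = a (ρ_m − ρ_c).
d = a (ρ_m − ρ_c)/(ρ_c − ρ_w) = 13.6 km × 0.523/1.8 = 3.95 km.

3.95 km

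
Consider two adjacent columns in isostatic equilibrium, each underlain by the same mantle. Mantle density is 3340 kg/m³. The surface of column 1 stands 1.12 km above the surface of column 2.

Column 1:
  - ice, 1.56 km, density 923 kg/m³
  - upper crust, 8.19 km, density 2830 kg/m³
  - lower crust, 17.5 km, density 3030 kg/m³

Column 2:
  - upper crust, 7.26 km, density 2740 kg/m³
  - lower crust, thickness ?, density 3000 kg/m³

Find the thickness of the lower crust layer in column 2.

15.5 km

Take the compensation level at the base of the deeper column (depth z_c below the surface of column 1) and equate Σ ρ_i t_i down to z_c; mantle fills any gap and the z_c terms cancel.
Column 1: 1.56×923 + 8.19×2830 + 17.5×3030 + (z_c − 27.25)×3340
Column 2: 1.12×0 + 7.26×2740 + x×3000 + (z_c − 1.12 − 7.26 − x)×3340
The z_c×3340 term appears on both sides and cancels. Collect the known terms of each column as K = Σ(ρt)_known − 3340 × (depth of known layers): K_1 = 77642.58 − 3340×27.25 = −13372.42; K_2 = 19892.4 − 3340×(1.12 + 7.26) = −8096.8.
Balance: K_1 = K_2 − x×(3340 − 3000), so x = (K_2 − K_1)/(3340 − 3000) = 5275.62/340 = 15.5 km.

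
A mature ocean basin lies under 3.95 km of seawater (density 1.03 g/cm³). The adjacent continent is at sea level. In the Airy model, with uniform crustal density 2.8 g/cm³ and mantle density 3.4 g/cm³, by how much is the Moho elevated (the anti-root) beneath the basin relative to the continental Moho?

Equating mass per unit area of the two columns: replacing crust with seawater at the top is compensated by replacing crust with mantle at the base: d (ρ_c − ρ_w) = a (ρ_m − ρ_c).
a = d (ρ_c − ρ_w)/(ρ_m − ρ_c) = 3.95 km × 1.77/0.6 = 11.7 km.

11.7 km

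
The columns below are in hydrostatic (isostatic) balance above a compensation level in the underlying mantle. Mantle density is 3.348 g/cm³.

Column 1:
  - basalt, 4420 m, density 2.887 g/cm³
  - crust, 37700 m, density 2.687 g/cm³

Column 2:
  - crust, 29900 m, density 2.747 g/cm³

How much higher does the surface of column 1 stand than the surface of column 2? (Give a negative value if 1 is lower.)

2680 m

For any compensation level in the mantle, the mantle terms cancel and isostasy reduces to e = (Σt_1 − Σt_2) − (Σ(ρt)_1 − Σ(ρt)_2) / ρ_m.
Σt_1 = 42120 m; Σt_2 = 29900 m; Σ(ρt)_1 = 114060.44; Σ(ρt)_2 = 82135.3 (in m·g/cm³).
e = (42120 − 29900) − (114060.44 − 82135.3) / 3.348 = 2680 m.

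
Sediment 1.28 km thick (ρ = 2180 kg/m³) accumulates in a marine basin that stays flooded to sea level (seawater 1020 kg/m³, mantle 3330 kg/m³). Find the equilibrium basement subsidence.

0.643 km

Submarine loading: the sediment displaces seawater, and the subsidence is in turn flooded, so s (ρ_m − ρ_w) = t (ρ_sed − ρ_w).
s = 1.28 km × (2180 − 1020) / (3330 − 1020) = 0.643 km.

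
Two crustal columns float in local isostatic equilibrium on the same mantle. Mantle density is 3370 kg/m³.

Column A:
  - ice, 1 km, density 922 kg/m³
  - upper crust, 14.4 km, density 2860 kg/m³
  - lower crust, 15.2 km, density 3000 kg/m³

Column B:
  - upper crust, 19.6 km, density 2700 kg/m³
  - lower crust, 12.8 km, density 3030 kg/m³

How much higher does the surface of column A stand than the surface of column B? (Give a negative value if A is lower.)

For any compensation level in the mantle, the mantle terms cancel and isostasy reduces to e = (Σt_A − Σt_B) − (Σ(ρt)_A − Σ(ρt)_B) / ρ_m.
Σt_A = 30.6 km; Σt_B = 32.4 km; Σ(ρt)_A = 87706; Σ(ρt)_B = 91704 (in km·kg/m³).
e = (30.6 − 32.4) − (87706 − 91704) / 3370 = −0.614 km.

−0.614 km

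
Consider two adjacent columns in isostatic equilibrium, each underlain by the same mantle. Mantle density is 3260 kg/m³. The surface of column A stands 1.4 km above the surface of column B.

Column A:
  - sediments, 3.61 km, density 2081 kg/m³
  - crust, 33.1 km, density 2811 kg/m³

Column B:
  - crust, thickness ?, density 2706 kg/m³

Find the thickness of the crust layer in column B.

Take the compensation level at the base of the deeper column (depth z_c below the surface of column A) and equate Σ ρ_i t_i down to z_c; mantle fills any gap and the z_c terms cancel.
Column A: 3.61×2081 + 33.1×2811 + (z_c − 36.71)×3260
Column B: 1.4×0 + x×2706 + (z_c − 1.4 − 0 − x)×3260
The z_c×3260 term appears on both sides and cancels. Collect the known terms of each column as K = Σ(ρt)_known − 3260 × (depth of known layers): K_A = 100556.51 − 3260×36.71 = −19118.09; K_B = 0 − 3260×(1.4 + 0) = −4564.
Balance: K_A = K_B − x×(3260 − 2706), so x = (K_B − K_A)/(3260 − 2706) = 14554.1/554 = 26.3 km.

26.3 km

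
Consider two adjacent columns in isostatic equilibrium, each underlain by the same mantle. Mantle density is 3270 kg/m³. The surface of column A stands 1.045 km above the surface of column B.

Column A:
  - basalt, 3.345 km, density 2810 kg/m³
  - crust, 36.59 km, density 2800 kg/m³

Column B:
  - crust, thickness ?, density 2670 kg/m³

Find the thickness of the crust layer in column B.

25.5 km

Take the compensation level at the base of the deeper column (depth z_c below the surface of column A) and equate Σ ρ_i t_i down to z_c; mantle fills any gap and the z_c terms cancel.
Column A: 3.345×2810 + 36.59×2800 + (z_c − 39.935)×3270
Column B: 1.045×0 + x×2670 + (z_c − 1.045 − 0 − x)×3270
The z_c×3270 term appears on both sides and cancels. Collect the known terms of each column as K = Σ(ρt)_known − 3270 × (depth of known layers): K_A = 111851.45 − 3270×39.935 = −18736; K_B = 0 − 3270×(1.045 + 0) = −3417.15.
Balance: K_A = K_B − x×(3270 − 2670), so x = (K_B − K_A)/(3270 − 2670) = 15318.9/600 = 25.5 km.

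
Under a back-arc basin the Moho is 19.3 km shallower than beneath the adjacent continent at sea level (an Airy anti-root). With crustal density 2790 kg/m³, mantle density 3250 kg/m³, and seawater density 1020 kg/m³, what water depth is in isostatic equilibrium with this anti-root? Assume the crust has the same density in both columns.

Replacing a thickness d of crust by seawater at the top must be balanced by replacing crust with mantle at the base: d (ρ_c − ρ_w) = a (ρ_m − ρ_c).
d = a (ρ_m − ρ_c)/(ρ_c − ρ_w) = 19.3 km × 460/1770 = 5.02 km.

5.02 km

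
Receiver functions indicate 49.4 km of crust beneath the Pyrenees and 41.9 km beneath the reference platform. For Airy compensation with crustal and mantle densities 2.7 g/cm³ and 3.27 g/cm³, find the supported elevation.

Excess crust Δ = 49.4 km − 41.9 km = 7.5 km, split between elevation h and root r with h + r = Δ.
Airy balance ρ_c h = (ρ_m − ρ_c) r gives r = h ρ_c/(ρ_m − ρ_c), so h (1 + ρ_c/(ρ_m − ρ_c)) = Δ, i.e. h = Δ (ρ_m − ρ_c)/ρ_m.
h = 7.5 km × 0.57/3.27 = 1.31 km.

1.31 km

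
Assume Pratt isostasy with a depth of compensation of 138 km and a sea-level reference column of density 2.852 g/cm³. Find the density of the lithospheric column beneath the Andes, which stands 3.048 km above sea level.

2.79 g/cm³

Pratt balance: ρ_ref D = ρ (D + h).
ρ = ρ_ref D/(D + h) = 2.852 × 138 km/(138 km + 3.048 km) = 2.79 g/cm³.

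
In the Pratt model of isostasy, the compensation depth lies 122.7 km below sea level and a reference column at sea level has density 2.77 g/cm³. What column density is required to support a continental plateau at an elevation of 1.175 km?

2.74 g/cm³

Pratt balance: ρ_ref D = ρ (D + h).
ρ = ρ_ref D/(D + h) = 2.77 × 122.7 km/(122.7 km + 1.175 km) = 2.74 g/cm³.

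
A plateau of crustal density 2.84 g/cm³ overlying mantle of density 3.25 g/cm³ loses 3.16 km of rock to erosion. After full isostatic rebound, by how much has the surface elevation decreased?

Rebound u = e ρ_c/ρ_m = 3.16 km × 2.84/3.25 = 2.761 km.
Net surface drop = e − u = 3.16 km − 2.761 km = e (ρ_m − ρ_c)/ρ_m = 0.399 km.

0.399 km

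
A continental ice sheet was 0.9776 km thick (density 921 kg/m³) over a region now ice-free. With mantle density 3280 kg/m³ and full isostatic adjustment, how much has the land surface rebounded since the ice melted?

Removing the load lets mantle flow back in; uplift u satisfies ρ_ice t = ρ_m u.
u = t ρ_ice/ρ_m = 0.9776 km × 921/3280 = 0.275 km.

0.275 km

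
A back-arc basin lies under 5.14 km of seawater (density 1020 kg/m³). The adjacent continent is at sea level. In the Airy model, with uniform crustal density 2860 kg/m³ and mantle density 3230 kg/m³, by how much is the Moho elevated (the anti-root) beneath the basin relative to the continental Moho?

In Airy isostatic equilibrium: replacing crust with seawater at the top is compensated by replacing crust with mantle at the base: d (ρ_c − ρ_w) = a (ρ_m − ρ_c).
a = d (ρ_c − ρ_w)/(ρ_m − ρ_c) = 5.14 km × 1840/370 = 25.6 km.

25.6 km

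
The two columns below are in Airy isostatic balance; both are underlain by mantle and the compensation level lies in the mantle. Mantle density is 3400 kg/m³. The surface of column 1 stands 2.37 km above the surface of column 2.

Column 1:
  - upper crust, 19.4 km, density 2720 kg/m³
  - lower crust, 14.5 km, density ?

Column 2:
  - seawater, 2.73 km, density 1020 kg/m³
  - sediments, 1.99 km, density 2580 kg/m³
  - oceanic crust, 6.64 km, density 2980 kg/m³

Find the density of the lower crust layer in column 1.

Take the compensation level at the base of the deeper column (depth z_c below the surface of column 1) and equate Σ ρ_i t_i down to z_c; mantle fills any gap and the z_c terms cancel.
Column 1: 19.4×2720 + 14.5×ρ + (z_c − 33.9)×3400
Column 2: 2.37×0 + 2.73×1020 + 1.99×2580 + 6.64×2980 + (z_c − 2.37 − 11.36)×3400
The z_c×3400 term appears on both sides and cancels. Collect the known terms of each column as K = Σ(ρt)_known − 3400 × (depth of known layers): K_1 = 52768 − 3400×33.9 = −62492; K_2 = 27706 − 3400×(2.37 + 11.36) = −18976.
Balance: K_1 + 14.5×ρ = K_2, so ρ = (K_2 − K_1)/14.5 = 43516/14.5 = 3000 kg/m³.

3000 kg/m³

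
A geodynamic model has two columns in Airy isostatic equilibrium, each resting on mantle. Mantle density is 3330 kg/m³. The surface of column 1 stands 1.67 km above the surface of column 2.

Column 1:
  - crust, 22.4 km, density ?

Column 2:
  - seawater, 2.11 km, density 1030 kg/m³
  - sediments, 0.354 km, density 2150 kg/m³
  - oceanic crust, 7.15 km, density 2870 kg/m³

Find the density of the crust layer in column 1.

2700 kg/m³

Take the compensation level at the base of the deeper column (depth z_c below the surface of column 1) and equate Σ ρ_i t_i down to z_c; mantle fills any gap and the z_c terms cancel.
Column 1: 22.4×ρ + (z_c − 22.4)×3330
Column 2: 1.67×0 + 2.11×1030 + 0.354×2150 + 7.15×2870 + (z_c − 1.67 − 9.614)×3330
The z_c×3330 term appears on both sides and cancels. Collect the known terms of each column as K = Σ(ρt)_known − 3330 × (depth of known layers): K_1 = 0 − 3330×22.4 = −74592; K_2 = 23454.9 − 3330×(1.67 + 9.614) = −14120.82.
Balance: K_1 + 22.4×ρ = K_2, so ρ = (K_2 − K_1)/22.4 = 60471.2/22.4 = 2700 kg/m³.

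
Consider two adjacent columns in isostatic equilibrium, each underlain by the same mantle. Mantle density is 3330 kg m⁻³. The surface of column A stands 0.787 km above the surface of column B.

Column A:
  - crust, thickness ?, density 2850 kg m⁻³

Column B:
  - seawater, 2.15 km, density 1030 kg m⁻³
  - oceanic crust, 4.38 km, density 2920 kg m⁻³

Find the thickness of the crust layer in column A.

Take the compensation level at the base of the deeper column (depth z_c below the surface of column A) and equate Σ ρ_i t_i down to z_c; mantle fills any gap and the z_c terms cancel.
Column A: x×2850 + (z_c − 0 − x)×3330
Column B: 0.787×0 + 2.15×1030 + 4.38×2920 + (z_c − 0.787 − 6.53)×3330
The z_c×3330 term appears on both sides and cancels. Collect the known terms of each column as K = Σ(ρt)_known − 3330 × (depth of known layers): K_A = 0 − 3330×0 = 0; K_B = 15004.1 − 3330×(0.787 + 6.53) = −9361.51.
Balance: K_A − x×(3330 − 2850) = K_B, so x = (K_A − K_B)/(3330 − 2850) = 9361.51/480 = 19.5 km.

19.5 km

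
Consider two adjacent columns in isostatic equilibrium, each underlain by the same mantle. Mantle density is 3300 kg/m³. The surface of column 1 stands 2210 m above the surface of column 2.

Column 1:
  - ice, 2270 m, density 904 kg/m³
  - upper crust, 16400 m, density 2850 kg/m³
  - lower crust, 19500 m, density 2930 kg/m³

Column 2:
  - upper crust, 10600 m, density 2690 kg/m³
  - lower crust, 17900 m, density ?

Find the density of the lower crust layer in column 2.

2950 kg/m³

Take the compensation level at the base of the deeper column (depth z_c below the surface of column 1) and equate Σ ρ_i t_i down to z_c; mantle fills any gap and the z_c terms cancel.
Column 1: 2270×904 + 16400×2850 + 19500×2930 + (z_c − 38170)×3300
Column 2: 2210×0 + 10600×2690 + 17900×ρ + (z_c − 2210 − 28500)×3300
The z_c×3300 term appears on both sides and cancels. Collect the known terms of each column as K = Σ(ρt)_known − 3300 × (depth of known layers): K_1 = 105927080 − 3300×38170 = −20033920; K_2 = 28514000 − 3300×(2210 + 28500) = −72829000.
Balance: K_1 = K_2 + 17900×ρ, so ρ = (K_1 − K_2)/17900 = 52795100/17900 = 2950 kg/m³.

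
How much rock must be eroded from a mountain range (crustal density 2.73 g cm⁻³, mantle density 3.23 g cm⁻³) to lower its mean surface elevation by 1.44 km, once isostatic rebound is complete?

Net drop Δ = e − u = e − e ρ_c/ρ_m = e (ρ_m − ρ_c)/ρ_m.
e = Δ ρ_m/(ρ_m − ρ_c) = 1.44 km × 3.23/0.5 = 9.3 km.

9.3 km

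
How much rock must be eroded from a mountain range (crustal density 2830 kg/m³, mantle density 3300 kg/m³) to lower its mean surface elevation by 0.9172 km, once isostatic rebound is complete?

6.44 km

Net drop Δ = e − u = e − e ρ_c/ρ_m = e (ρ_m − ρ_c)/ρ_m.
e = Δ ρ_m/(ρ_m − ρ_c) = 0.9172 km × 3300/470 = 6.44 km.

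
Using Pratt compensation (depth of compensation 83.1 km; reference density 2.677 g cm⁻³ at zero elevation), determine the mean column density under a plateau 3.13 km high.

2.58 g cm⁻³

Pratt balance: ρ_ref D = ρ (D + h).
ρ = ρ_ref D/(D + h) = 2.677 × 83.1 km/(83.1 km + 3.13 km) = 2.58 g cm⁻³.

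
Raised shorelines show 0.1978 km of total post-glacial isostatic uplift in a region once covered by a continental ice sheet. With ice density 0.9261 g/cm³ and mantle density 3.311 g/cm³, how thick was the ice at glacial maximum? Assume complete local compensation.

0.707 km

u = t ρ_ice/ρ_m → t = u ρ_m/ρ_ice = 0.1978 km × 3.311/0.9261 = 0.707 km.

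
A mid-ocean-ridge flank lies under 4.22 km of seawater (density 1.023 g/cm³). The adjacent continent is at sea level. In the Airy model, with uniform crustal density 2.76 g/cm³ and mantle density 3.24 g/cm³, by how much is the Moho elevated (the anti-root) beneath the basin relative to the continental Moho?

Equating mass per unit area of the two columns: replacing crust with seawater at the top is compensated by replacing crust with mantle at the base: d (ρ_c − ρ_w) = a (ρ_m − ρ_c).
a = d (ρ_c − ρ_w)/(ρ_m − ρ_c) = 4.22 km × 1.737/0.48 = 15.3 km.

15.3 km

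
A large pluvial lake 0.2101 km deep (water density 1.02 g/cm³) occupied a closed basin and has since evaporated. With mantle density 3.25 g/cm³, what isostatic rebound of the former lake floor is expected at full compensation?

u = d ρ_w/ρ_m = 0.2101 km × 1.02/3.25 = 0.0659 km.

0.0659 km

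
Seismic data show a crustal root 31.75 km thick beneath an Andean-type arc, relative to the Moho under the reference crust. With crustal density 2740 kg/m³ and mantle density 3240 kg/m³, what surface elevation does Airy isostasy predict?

5.79 km

By Archimedes' principle applied to the lithosphere: ρ_c h = (ρ_m − ρ_c) r.
h = r (ρ_m − ρ_c) / ρ_c = 31.75 km × (3240 − 2740) / 2740 = 5.79 km.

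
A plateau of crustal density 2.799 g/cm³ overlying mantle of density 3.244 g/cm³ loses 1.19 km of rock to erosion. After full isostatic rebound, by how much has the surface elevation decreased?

0.163 km

Rebound u = e ρ_c/ρ_m = 1.19 km × 2.799/3.244 = 1.027 km.
Net surface drop = e − u = 1.19 km − 1.027 km = e (ρ_m − ρ_c)/ρ_m = 0.163 km.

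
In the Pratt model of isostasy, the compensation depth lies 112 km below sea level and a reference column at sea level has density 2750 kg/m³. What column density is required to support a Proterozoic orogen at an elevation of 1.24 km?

Pratt balance: ρ_ref D = ρ (D + h).
ρ = ρ_ref D/(D + h) = 2750 × 112 km/(112 km + 1.24 km) = 2720 kg/m³.

2720 kg/m³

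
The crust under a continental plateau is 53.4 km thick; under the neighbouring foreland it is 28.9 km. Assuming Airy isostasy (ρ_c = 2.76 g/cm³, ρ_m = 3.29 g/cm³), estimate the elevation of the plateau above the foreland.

Excess crust Δ = 53.4 km − 28.9 km = 24.5 km, split between elevation h and root r with h + r = Δ.
Airy balance ρ_c h = (ρ_m − ρ_c) r gives r = h ρ_c/(ρ_m − ρ_c), so h (1 + ρ_c/(ρ_m − ρ_c)) = Δ, i.e. h = Δ (ρ_m − ρ_c)/ρ_m.
h = 24.5 km × 0.53/3.29 = 3.95 km.

3.95 km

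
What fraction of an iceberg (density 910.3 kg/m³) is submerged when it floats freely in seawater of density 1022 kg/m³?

Submerged fraction = ρ_obj/ρ_fluid = 910.3/1022 = 0.891.

0.891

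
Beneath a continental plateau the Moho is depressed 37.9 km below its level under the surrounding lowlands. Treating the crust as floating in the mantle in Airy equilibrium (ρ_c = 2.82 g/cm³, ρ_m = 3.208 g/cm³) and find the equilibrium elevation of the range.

5.21 km

For local isostatic compensation: ρ_c h = (ρ_m − ρ_c) r.
h = r (ρ_m − ρ_c) / ρ_c = 37.9 km × (3.208 − 2.82) / 2.82 = 5.21 km.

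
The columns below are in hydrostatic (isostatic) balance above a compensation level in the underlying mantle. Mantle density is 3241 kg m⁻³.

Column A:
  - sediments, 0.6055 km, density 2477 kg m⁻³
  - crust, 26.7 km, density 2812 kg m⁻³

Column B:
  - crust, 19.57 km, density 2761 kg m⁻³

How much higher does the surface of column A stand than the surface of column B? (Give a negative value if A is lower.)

0.779 km

For any compensation level in the mantle, the mantle terms cancel and isostasy reduces to e = (Σt_A − Σt_B) − (Σ(ρt)_A − Σ(ρt)_B) / ρ_m.
Σt_A = 27.3055 km; Σt_B = 19.57 km; Σ(ρt)_A = 76580.2235; Σ(ρt)_B = 54032.77 (in km·kg m⁻³).
e = (27.3055 − 19.57) − (76580.2235 − 54032.77) / 3241 = 0.779 km.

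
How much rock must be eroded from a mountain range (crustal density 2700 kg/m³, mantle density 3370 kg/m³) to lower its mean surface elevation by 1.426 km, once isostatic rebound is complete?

7.17 km

Net drop Δ = e − u = e − e ρ_c/ρ_m = e (ρ_m − ρ_c)/ρ_m.
e = Δ ρ_m/(ρ_m − ρ_c) = 1.426 km × 3370/670 = 7.17 km.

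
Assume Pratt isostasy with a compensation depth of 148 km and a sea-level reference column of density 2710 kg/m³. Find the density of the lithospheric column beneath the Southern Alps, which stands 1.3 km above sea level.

Pratt balance: ρ_ref D = ρ (D + h).
ρ = ρ_ref D/(D + h) = 2710 × 148 km/(148 km + 1.3 km) = 2690 kg/m³.

2690 kg/m³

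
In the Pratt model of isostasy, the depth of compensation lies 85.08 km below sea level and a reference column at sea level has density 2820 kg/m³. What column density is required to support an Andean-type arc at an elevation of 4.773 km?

Pratt balance: ρ_ref D = ρ (D + h).
ρ = ρ_ref D/(D + h) = 2820 × 85.08 km/(85.08 km + 4.773 km) = 2670 kg/m³.

2670 kg/m³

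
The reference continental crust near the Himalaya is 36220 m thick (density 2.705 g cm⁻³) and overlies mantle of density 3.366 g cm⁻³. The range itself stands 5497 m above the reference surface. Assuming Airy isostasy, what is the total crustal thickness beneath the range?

64200 m

Root depth r = h ρ_c / (ρ_m − ρ_c) = 5497 m × 2.705 / 0.661 = 22500 m.
Total thickness = T + h + r = 36220 m + 5497 m + 22500 m = 64200 m.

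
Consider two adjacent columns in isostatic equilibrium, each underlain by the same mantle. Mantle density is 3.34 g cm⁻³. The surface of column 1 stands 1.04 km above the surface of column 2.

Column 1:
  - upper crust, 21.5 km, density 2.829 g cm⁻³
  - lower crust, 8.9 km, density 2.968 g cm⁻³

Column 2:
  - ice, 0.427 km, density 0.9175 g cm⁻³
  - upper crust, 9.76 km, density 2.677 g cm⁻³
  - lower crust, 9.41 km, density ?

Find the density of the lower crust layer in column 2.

2.99 g cm⁻³

Take the compensation level at the base of the deeper column (depth z_c below the surface of column 1) and equate Σ ρ_i t_i down to z_c; mantle fills any gap and the z_c terms cancel.
Column 1: 21.5×2.829 + 8.9×2.968 + (z_c − 30.4)×3.34
Column 2: 1.04×0 + 0.427×0.9175 + 9.76×2.677 + 9.41×ρ + (z_c − 1.04 − 19.597)×3.34
The z_c×3.34 term appears on both sides and cancels. Collect the known terms of each column as K = Σ(ρt)_known − 3.34 × (depth of known layers): K_1 = 87.2387 − 3.34×30.4 = −14.2973; K_2 = 26.5192925 − 3.34×(1.04 + 19.597) = −42.4082875.
Balance: K_1 = K_2 + 9.41×ρ, so ρ = (K_1 − K_2)/9.41 = 28.111/9.41 = 2.99 g cm⁻³.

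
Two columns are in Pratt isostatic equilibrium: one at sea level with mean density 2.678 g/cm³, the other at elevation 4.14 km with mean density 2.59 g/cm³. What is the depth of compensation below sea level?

ρ_ref D = ρ (D + h) → D (ρ_ref − ρ) = ρ h.
D = ρ h/(ρ_ref − ρ) = 2.59 × 4.14 km/(2.678 − 2.59) = 122 km.

122 km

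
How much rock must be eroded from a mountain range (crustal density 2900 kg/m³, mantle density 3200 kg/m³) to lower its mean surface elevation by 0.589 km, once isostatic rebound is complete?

Net drop Δ = e − u = e − e ρ_c/ρ_m = e (ρ_m − ρ_c)/ρ_m.
e = Δ ρ_m/(ρ_m − ρ_c) = 0.589 km × 3200/300 = 6.28 km.

6.28 km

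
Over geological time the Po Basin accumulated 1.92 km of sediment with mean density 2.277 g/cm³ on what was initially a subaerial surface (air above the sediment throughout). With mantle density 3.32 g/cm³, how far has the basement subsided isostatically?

1.32 km

Subaerial load: s = t ρ_sed / ρ_m = 1.92 km × 2.277/3.32 = 1.32 km.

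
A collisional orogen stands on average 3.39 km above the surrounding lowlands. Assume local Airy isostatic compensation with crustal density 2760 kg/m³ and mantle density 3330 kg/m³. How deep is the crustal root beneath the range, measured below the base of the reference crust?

16.4 km

Equating mass per unit area of the two columns: the weight of the topography is balanced by the buoyancy of the root, ρ_c h = (ρ_m − ρ_c) r.
r = h · ρ_c / (ρ_m − ρ_c) = 3.39 km × 2760 / (3330 − 2760) = 16.4 km.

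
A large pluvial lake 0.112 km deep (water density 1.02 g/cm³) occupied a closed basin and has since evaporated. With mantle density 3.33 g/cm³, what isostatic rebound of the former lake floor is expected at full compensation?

0.0343 km

u = d ρ_w/ρ_m = 0.112 km × 1.02/3.33 = 0.0343 km.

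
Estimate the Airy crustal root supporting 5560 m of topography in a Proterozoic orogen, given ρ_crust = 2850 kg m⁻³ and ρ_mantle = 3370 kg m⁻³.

30500 m

Equating mass per unit area of the two columns: the weight of the topography is balanced by the buoyancy of the root, ρ_c h = (ρ_m − ρ_c) r.
r = h · ρ_c / (ρ_m − ρ_c) = 5560 m × 2850 / (3370 − 2850) = 30500 m.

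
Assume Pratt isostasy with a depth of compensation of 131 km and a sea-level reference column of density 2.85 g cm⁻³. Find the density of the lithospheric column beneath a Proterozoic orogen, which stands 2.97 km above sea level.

Pratt balance: ρ_ref D = ρ (D + h).
ρ = ρ_ref D/(D + h) = 2.85 × 131 km/(131 km + 2.97 km) = 2.79 g cm⁻³.

2.79 g cm⁻³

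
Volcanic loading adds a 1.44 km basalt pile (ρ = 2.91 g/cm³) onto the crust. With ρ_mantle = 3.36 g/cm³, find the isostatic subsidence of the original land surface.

1.25 km

Subaerial loading: s = t ρ_load / ρ_m.
s = 1.44 km × 2.91/3.36 = 1.25 km.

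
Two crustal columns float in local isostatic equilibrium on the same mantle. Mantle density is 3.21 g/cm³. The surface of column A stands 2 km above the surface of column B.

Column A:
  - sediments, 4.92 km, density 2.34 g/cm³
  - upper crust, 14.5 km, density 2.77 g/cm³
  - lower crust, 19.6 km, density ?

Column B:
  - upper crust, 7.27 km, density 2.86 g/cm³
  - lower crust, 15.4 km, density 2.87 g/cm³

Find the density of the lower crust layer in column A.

3.03 g/cm³

Take the compensation level at the base of the deeper column (depth z_c below the surface of column A) and equate Σ ρ_i t_i down to z_c; mantle fills any gap and the z_c terms cancel.
Column A: 4.92×2.34 + 14.5×2.77 + 19.6×ρ + (z_c − 39.02)×3.21
Column B: 2×0 + 7.27×2.86 + 15.4×2.87 + (z_c − 2 − 22.67)×3.21
The z_c×3.21 term appears on both sides and cancels. Collect the known terms of each column as K = Σ(ρt)_known − 3.21 × (depth of known layers): K_A = 51.6778 − 3.21×39.02 = −73.5764; K_B = 64.9902 − 3.21×(2 + 22.67) = −14.2005.
Balance: K_A + 19.6×ρ = K_B, so ρ = (K_B − K_A)/19.6 = 59.3759/19.6 = 3.03 g/cm³.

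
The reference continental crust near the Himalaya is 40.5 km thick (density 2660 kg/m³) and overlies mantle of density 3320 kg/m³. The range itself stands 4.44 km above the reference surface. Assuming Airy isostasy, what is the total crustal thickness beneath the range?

62.8 km

Root depth r = h ρ_c / (ρ_m − ρ_c) = 4.44 km × 2660 / 660 = 17.89 km.
Total thickness = T + h + r = 40.5 km + 4.44 km + 17.89 km = 62.8 km.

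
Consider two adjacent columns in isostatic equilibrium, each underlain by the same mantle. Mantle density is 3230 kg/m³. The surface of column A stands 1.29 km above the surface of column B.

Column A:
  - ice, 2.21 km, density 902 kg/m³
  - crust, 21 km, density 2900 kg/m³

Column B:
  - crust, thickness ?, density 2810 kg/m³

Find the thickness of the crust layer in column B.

Take the compensation level at the base of the deeper column (depth z_c below the surface of column A) and equate Σ ρ_i t_i down to z_c; mantle fills any gap and the z_c terms cancel.
Column A: 2.21×902 + 21×2900 + (z_c − 23.21)×3230
Column B: 1.29×0 + x×2810 + (z_c − 1.29 − 0 − x)×3230
The z_c×3230 term appears on both sides and cancels. Collect the known terms of each column as K = Σ(ρt)_known − 3230 × (depth of known layers): K_A = 62893.42 − 3230×23.21 = −12074.88; K_B = 0 − 3230×(1.29 + 0) = −4166.7.
Balance: K_A = K_B − x×(3230 − 2810), so x = (K_B − K_A)/(3230 − 2810) = 7908.18/420 = 18.8 km.

18.8 km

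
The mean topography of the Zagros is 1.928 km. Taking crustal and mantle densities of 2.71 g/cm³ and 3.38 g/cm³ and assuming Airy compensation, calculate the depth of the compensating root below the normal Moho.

For local isostatic compensation: the weight of the topography is balanced by the buoyancy of the root, ρ_c h = (ρ_m − ρ_c) r.
r = h · ρ_c / (ρ_m − ρ_c) = 1.928 km × 2.71 / (3.38 − 2.71) = 7.8 km.

7.8 km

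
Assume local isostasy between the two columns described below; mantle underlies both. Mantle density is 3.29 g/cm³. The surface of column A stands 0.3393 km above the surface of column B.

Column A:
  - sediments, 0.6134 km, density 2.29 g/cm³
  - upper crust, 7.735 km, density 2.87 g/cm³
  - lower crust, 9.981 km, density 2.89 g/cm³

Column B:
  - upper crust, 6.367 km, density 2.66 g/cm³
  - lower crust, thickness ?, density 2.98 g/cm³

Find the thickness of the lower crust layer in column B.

Take the compensation level at the base of the deeper column (depth z_c below the surface of column A) and equate Σ ρ_i t_i down to z_c; mantle fills any gap and the z_c terms cancel.
Column A: 0.6134×2.29 + 7.735×2.87 + 9.981×2.89 + (z_c − 18.3294)×3.29
Column B: 0.3393×0 + 6.367×2.66 + x×2.98 + (z_c − 0.3393 − 6.367 − x)×3.29
The z_c×3.29 term appears on both sides and cancels. Collect the known terms of each column as K = Σ(ρt)_known − 3.29 × (depth of known layers): K_A = 52.449226 − 3.29×18.3294 = −7.8545; K_B = 16.93622 − 3.29×(0.3393 + 6.367) = −5.127507.
Balance: K_A = K_B − x×(3.29 − 2.98), so x = (K_B − K_A)/(3.29 − 2.98) = 2.72699/0.31 = 8.8 km.

8.8 km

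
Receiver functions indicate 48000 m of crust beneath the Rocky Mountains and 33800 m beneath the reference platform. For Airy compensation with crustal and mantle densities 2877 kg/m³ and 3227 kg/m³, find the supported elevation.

1540 m

Excess crust Δ = 48000 m − 33800 m = 14200 m, split between elevation h and root r with h + r = Δ.
Airy balance ρ_c h = (ρ_m − ρ_c) r gives r = h ρ_c/(ρ_m − ρ_c), so h (1 + ρ_c/(ρ_m − ρ_c)) = Δ, i.e. h = Δ (ρ_m − ρ_c)/ρ_m.
h = 14200 m × 350/3227 = 1540 m.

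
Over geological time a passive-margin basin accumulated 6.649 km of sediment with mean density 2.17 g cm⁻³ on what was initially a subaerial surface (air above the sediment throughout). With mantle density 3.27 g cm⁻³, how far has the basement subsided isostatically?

Subaerial load: s = t ρ_sed / ρ_m = 6.649 km × 2.17/3.27 = 4.41 km.

4.41 km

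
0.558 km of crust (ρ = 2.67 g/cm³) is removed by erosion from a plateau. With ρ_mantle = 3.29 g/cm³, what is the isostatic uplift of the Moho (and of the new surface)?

0.453 km

Unloading: uplift u = e ρ_c/ρ_m = 0.558 km × 2.67/3.29 = 0.453 km.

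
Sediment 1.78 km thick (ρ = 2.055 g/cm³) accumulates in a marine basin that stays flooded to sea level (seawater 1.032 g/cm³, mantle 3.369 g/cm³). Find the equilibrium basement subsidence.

Submarine loading: the sediment displaces seawater, and the subsidence is in turn flooded, so s (ρ_m − ρ_w) = t (ρ_sed − ρ_w).
s = 1.78 km × (2.055 − 1.032) / (3.369 − 1.032) = 0.779 km.

0.779 km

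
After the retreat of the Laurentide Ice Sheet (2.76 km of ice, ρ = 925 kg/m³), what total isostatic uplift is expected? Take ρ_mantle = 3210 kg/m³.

Removing the load lets mantle flow back in; uplift u satisfies ρ_ice t = ρ_m u.
u = t ρ_ice/ρ_m = 2.76 km × 925/3210 = 0.795 km.

0.795 km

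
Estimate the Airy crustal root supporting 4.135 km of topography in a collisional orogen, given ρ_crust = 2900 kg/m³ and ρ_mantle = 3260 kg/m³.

33.3 km

Equating mass per unit area of the two columns: the weight of the topography is balanced by the buoyancy of the root, ρ_c h = (ρ_m − ρ_c) r.
r = h · ρ_c / (ρ_m − ρ_c) = 4.135 km × 2900 / (3260 − 2900) = 33.3 km.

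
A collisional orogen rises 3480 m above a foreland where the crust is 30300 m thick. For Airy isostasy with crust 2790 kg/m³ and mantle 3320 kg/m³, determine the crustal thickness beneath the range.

Root depth r = h ρ_c / (ρ_m − ρ_c) = 3480 m × 2790 / 530 = 18320 m.
Total thickness = T + h + r = 30300 m + 3480 m + 18320 m = 52100 m.

52100 m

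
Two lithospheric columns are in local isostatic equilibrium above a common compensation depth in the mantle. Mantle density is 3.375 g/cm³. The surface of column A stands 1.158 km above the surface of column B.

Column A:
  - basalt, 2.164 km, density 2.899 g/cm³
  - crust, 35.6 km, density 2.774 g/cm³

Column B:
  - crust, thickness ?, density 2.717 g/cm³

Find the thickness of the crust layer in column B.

Take the compensation level at the base of the deeper column (depth z_c below the surface of column A) and equate Σ ρ_i t_i down to z_c; mantle fills any gap and the z_c terms cancel.
Column A: 2.164×2.899 + 35.6×2.774 + (z_c − 37.764)×3.375
Column B: 1.158×0 + x×2.717 + (z_c − 1.158 − 0 − x)×3.375
The z_c×3.375 term appears on both sides and cancels. Collect the known terms of each column as K = Σ(ρt)_known − 3.375 × (depth of known layers): K_A = 105.027836 − 3.375×37.764 = −22.425664; K_B = 0 − 3.375×(1.158 + 0) = −3.90825.
Balance: K_A = K_B − x×(3.375 − 2.717), so x = (K_B − K_A)/(3.375 − 2.717) = 18.5174/0.658 = 28.1 km.

28.1 km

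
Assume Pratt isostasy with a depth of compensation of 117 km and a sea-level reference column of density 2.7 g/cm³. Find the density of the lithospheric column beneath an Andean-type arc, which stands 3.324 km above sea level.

Pratt balance: ρ_ref D = ρ (D + h).
ρ = ρ_ref D/(D + h) = 2.7 × 117 km/(117 km + 3.324 km) = 2.63 g/cm³.

2.63 g/cm³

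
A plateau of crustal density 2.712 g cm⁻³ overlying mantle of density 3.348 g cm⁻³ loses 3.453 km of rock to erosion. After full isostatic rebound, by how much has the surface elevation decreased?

Rebound u = e ρ_c/ρ_m = 3.453 km × 2.712/3.348 = 2.797 km.
Net surface drop = e − u = 3.453 km − 2.797 km = e (ρ_m − ρ_c)/ρ_m = 0.656 km.

0.656 km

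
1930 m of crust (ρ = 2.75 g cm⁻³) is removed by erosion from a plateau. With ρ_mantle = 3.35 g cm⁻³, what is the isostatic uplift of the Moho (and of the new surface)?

Unloading: uplift u = e ρ_c/ρ_m = 1930 m × 2.75/3.35 = 1580 m.

1580 m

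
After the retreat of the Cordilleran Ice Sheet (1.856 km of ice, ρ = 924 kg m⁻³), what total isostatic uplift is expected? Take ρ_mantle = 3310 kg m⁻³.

0.518 km

Removing the load lets mantle flow back in; uplift u satisfies ρ_ice t = ρ_m u.
u = t ρ_ice/ρ_m = 1.856 km × 924/3310 = 0.518 km.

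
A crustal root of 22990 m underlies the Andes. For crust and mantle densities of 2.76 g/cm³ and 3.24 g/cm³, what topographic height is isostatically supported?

4000 m

For local isostatic compensation: ρ_c h = (ρ_m − ρ_c) r.
h = r (ρ_m − ρ_c) / ρ_c = 22990 m × (3.24 − 2.76) / 2.76 = 4000 m.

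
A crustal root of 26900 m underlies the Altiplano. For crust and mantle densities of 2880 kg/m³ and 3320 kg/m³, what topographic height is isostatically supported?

4110 m

Balancing pressure at the compensation depth: ρ_c h = (ρ_m − ρ_c) r.
h = r (ρ_m − ρ_c) / ρ_c = 26900 m × (3320 − 2880) / 2880 = 4110 m.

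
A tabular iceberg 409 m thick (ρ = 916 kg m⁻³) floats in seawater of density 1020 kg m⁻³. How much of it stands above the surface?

41.7 m

Floating equilibrium: submerged depth d = t ρ_obj/ρ_fluid = 409 m × 916/1020 = 367.3 m.
Freeboard = t − d = 409 m − 367.3 m = 41.7 m.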